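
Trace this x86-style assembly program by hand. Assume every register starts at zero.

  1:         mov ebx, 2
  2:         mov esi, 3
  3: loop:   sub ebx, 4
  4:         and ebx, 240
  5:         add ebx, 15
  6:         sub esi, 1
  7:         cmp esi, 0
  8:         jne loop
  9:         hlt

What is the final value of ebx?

255

mov ebx, 2 → ebx=2
mov esi, 3 → esi=3
sub ebx, 4 → ebx=2-4=-2
and ebx, 240 → ebx=(-2)&240=240
add ebx, 15 → ebx=240+15=255
sub esi, 1 → esi=3-1=2
cmp esi, 0  (cmp 2,0)
jne loop: taken
sub ebx, 4 → ebx=255-4=251
and ebx, 240 → ebx=251&240=240
add ebx, 15 → ebx=240+15=255
sub esi, 1 → esi=2-1=1
cmp esi, 0  (cmp 1,0)
jne loop: taken
sub ebx, 4 → ebx=255-4=251
and ebx, 240 → ebx=251&240=240
add ebx, 15 → ebx=240+15=255
sub esi, 1 → esi=1-1=0
cmp esi, 0  (cmp 0,0)
jne loop: not taken
halt.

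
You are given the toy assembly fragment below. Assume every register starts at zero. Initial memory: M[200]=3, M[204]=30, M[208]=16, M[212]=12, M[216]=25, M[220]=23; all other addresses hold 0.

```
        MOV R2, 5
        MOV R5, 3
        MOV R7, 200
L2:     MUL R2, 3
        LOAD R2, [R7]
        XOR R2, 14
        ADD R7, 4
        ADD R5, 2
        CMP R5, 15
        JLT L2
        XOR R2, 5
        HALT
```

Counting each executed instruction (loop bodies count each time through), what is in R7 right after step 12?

R2=5
R5=3
R7=200
R2=5*3=15
R2=M[200]=3
R2=3^14=13
R7=200+4=204
R5=3+2=5
CMP R5, 15  (cmp 5,15)
JLT L2: taken
R2=13*3=39
R2=M[204]=30
After step 12: R7 = 204.

204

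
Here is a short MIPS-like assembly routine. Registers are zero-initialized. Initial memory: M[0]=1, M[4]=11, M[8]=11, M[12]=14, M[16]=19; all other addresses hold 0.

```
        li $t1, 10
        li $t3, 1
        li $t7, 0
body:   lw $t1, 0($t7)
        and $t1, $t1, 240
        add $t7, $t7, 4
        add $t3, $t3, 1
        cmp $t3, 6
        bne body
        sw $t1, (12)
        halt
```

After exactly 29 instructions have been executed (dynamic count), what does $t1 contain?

after li $t1, 10: $t1=10
after li $t3, 1: $t3=1
after li $t7, 0: $t7=0
after lw $t1, 0($t7): $t1=M[0]=1
after and $t1, $t1, 240: $t1=1&240=0
after add $t7, $t7, 4: $t7=0+4=4
after add $t3, $t3, 1: $t3=1+1=2
cmp $t3, 6  (cmp 2,6)
bne body: taken
after lw $t1, 0($t7): $t1=M[4]=11
after and $t1, $t1, 240: $t1=11&240=0
after add $t7, $t7, 4: $t7=4+4=8
after add $t3, $t3, 1: $t3=2+1=3
cmp $t3, 6  (cmp 3,6)
bne body: taken
after lw $t1, 0($t7): $t1=M[8]=11
after and $t1, $t1, 240: $t1=11&240=0
after add $t7, $t7, 4: $t7=8+4=12
after add $t3, $t3, 1: $t3=3+1=4
cmp $t3, 6  (cmp 4,6)
bne body: taken
after lw $t1, 0($t7): $t1=M[12]=14
after and $t1, $t1, 240: $t1=14&240=0
after add $t7, $t7, 4: $t7=12+4=16
after add $t3, $t3, 1: $t3=4+1=5
cmp $t3, 6  (cmp 5,6)
bne body: taken
after lw $t1, 0($t7): $t1=M[16]=19
after and $t1, $t1, 240: $t1=19&240=16
After step 29: $t1 = 16.

16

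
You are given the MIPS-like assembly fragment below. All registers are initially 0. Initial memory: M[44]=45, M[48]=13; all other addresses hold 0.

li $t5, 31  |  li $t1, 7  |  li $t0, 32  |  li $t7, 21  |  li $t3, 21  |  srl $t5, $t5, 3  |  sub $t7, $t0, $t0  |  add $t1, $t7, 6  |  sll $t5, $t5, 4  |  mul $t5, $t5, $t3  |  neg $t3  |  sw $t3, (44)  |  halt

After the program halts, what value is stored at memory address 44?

$t5=31
$t1=7
$t0=32
$t7=21
$t3=21
$t5=31>>3=3
$t7=32-32=0
$t1=0+6=6
$t5=3<<4=48
$t5=48*21=1008
$t3=-(21)=-21
sw $t3, (44) → M[44]=-21
halt.

-21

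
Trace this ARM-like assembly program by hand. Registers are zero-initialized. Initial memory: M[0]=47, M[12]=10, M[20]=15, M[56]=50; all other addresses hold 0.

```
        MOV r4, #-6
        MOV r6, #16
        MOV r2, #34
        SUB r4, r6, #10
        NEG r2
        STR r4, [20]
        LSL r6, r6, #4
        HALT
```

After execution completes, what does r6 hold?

256

MOV r4, #-6 → r4=-6
MOV r6, #16 → r6=16
MOV r2, #34 → r2=34
SUB r4, r6, #10 → r4=16-10=6
NEG r2 → r2=-(34)=-34
STR r4, [20] → M[20]=6
LSL r6, r6, #4 → r6=16<<4=256
halt.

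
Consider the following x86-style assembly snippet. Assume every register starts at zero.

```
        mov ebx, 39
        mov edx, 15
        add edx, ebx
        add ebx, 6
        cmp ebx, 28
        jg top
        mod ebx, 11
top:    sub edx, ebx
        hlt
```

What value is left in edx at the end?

9

ebx=39
edx=15
edx=15+39=54
ebx=39+6=45
cmp ebx, 28  (cmp 45,28)
jg top: taken
edx=54-45=9
halt.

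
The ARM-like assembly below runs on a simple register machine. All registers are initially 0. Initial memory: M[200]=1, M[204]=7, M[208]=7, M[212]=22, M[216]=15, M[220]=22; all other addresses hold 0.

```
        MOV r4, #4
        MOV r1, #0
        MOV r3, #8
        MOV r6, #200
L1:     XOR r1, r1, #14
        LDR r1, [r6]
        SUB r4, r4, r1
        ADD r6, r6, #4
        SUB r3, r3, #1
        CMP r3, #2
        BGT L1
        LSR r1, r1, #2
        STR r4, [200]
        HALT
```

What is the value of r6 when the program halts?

224

after MOV r4, #4: r4=4
after MOV r1, #0: r1=0
after MOV r3, #8: r3=8
after MOV r6, #200: r6=200
after XOR r1, r1, #14: r1=0^14=14
after LDR r1, [r6]: r1=M[200]=1
after SUB r4, r4, r1: r4=4-1=3
after ADD r6, r6, #4: r6=200+4=204
after SUB r3, r3, #1: r3=8-1=7
CMP r3, #2  (cmp 7,2)
BGT L1: taken
after XOR r1, r1, #14: r1=1^14=15
after LDR r1, [r6]: r1=M[204]=7
after SUB r4, r4, r1: r4=3-7=-4
after ADD r6, r6, #4: r6=204+4=208
after SUB r3, r3, #1: r3=7-1=6
CMP r3, #2  (cmp 6,2)
BGT L1: taken
after XOR r1, r1, #14: r1=7^14=9
after LDR r1, [r6]: r1=M[208]=7
after SUB r4, r4, r1: r4=(-4)-7=-11
after ADD r6, r6, #4: r6=208+4=212
after SUB r3, r3, #1: r3=6-1=5
CMP r3, #2  (cmp 5,2)
BGT L1: taken
after XOR r1, r1, #14: r1=7^14=9
after LDR r1, [r6]: r1=M[212]=22
after SUB r4, r4, r1: r4=(-11)-22=-33
after ADD r6, r6, #4: r6=212+4=216
after SUB r3, r3, #1: r3=5-1=4
CMP r3, #2  (cmp 4,2)
BGT L1: taken
after XOR r1, r1, #14: r1=22^14=24
after LDR r1, [r6]: r1=M[216]=15
after SUB r4, r4, r1: r4=(-33)-15=-48
after ADD r6, r6, #4: r6=216+4=220
after SUB r3, r3, #1: r3=4-1=3
CMP r3, #2  (cmp 3,2)
BGT L1: taken
after XOR r1, r1, #14: r1=15^14=1
after LDR r1, [r6]: r1=M[220]=22
after SUB r4, r4, r1: r4=(-48)-22=-70
after ADD r6, r6, #4: r6=220+4=224
after SUB r3, r3, #1: r3=3-1=2
CMP r3, #2  (cmp 2,2)
BGT L1: not taken
after LSR r1, r1, #2: r1=22>>2=5
STR r4, [200] → M[200]=-70
halt.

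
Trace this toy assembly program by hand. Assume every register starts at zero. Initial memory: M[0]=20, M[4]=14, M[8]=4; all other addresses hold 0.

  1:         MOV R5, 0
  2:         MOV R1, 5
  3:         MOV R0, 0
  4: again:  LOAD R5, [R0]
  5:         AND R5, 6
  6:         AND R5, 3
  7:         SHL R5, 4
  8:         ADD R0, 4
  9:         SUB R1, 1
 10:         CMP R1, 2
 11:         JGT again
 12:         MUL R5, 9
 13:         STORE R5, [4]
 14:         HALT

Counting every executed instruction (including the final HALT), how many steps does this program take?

30

after MOV R5, 0: R5=0
after MOV R1, 5: R1=5
after MOV R0, 0: R0=0
after LOAD R5, [R0]: R5=M[0]=20
after AND R5, 6: R5=20&6=4
after AND R5, 3: R5=4&3=0
after SHL R5, 4: R5=0<<4=0
after ADD R0, 4: R0=0+4=4
after SUB R1, 1: R1=5-1=4
CMP R1, 2  (cmp 4,2)
JGT again: taken
after LOAD R5, [R0]: R5=M[4]=14
after AND R5, 6: R5=14&6=6
after AND R5, 3: R5=6&3=2
after SHL R5, 4: R5=2<<4=32
after ADD R0, 4: R0=4+4=8
after SUB R1, 1: R1=4-1=3
CMP R1, 2  (cmp 3,2)
JGT again: taken
after LOAD R5, [R0]: R5=M[8]=4
after AND R5, 6: R5=4&6=4
after AND R5, 3: R5=4&3=0
after SHL R5, 4: R5=0<<4=0
after ADD R0, 4: R0=8+4=12
after SUB R1, 1: R1=3-1=2
CMP R1, 2  (cmp 2,2)
JGT again: not taken
after MUL R5, 9: R5=0*9=0
STORE R5, [4] → M[4]=0
halt.
Total executed instructions: 30.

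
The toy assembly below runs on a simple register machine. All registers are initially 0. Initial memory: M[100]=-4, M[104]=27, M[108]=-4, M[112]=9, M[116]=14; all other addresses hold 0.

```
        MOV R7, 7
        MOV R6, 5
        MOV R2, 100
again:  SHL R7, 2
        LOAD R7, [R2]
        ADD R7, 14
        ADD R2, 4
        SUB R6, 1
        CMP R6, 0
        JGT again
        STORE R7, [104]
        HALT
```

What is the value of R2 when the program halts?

after MOV R7, 7: R7=7
after MOV R6, 5: R6=5
after MOV R2, 100: R2=100
after SHL R7, 2: R7=7<<2=28
after LOAD R7, [R2]: R7=M[100]=-4
after ADD R7, 14: R7=(-4)+14=10
after ADD R2, 4: R2=100+4=104
after SUB R6, 1: R6=5-1=4
CMP R6, 0  (cmp 4,0)
JGT again: taken
after SHL R7, 2: R7=10<<2=40
after LOAD R7, [R2]: R7=M[104]=27
after ADD R7, 14: R7=27+14=41
after ADD R2, 4: R2=104+4=108
after SUB R6, 1: R6=4-1=3
CMP R6, 0  (cmp 3,0)
JGT again: taken
after SHL R7, 2: R7=41<<2=164
after LOAD R7, [R2]: R7=M[108]=-4
after ADD R7, 14: R7=(-4)+14=10
after ADD R2, 4: R2=108+4=112
after SUB R6, 1: R6=3-1=2
CMP R6, 0  (cmp 2,0)
JGT again: taken
after SHL R7, 2: R7=10<<2=40
after LOAD R7, [R2]: R7=M[112]=9
after ADD R7, 14: R7=9+14=23
after ADD R2, 4: R2=112+4=116
after SUB R6, 1: R6=2-1=1
CMP R6, 0  (cmp 1,0)
JGT again: taken
after SHL R7, 2: R7=23<<2=92
after LOAD R7, [R2]: R7=M[116]=14
after ADD R7, 14: R7=14+14=28
after ADD R2, 4: R2=116+4=120
after SUB R6, 1: R6=1-1=0
CMP R6, 0  (cmp 0,0)
JGT again: not taken
STORE R7, [104] → M[104]=28
halt.

120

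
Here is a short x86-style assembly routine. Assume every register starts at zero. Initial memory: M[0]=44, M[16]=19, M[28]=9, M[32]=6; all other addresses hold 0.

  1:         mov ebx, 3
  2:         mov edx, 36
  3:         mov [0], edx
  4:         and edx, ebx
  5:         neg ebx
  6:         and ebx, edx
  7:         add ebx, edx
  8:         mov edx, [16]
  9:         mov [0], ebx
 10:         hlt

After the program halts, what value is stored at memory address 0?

0

mov ebx, 3 → ebx=3
mov edx, 36 → edx=36
mov [0], edx → M[0]=36
and edx, ebx → edx=36&3=0
neg ebx → ebx=-(3)=-3
and ebx, edx → ebx=(-3)&0=0
add ebx, edx → ebx=0+0=0
mov edx, [16] → edx=M[16]=19
mov [0], ebx → M[0]=0
halt.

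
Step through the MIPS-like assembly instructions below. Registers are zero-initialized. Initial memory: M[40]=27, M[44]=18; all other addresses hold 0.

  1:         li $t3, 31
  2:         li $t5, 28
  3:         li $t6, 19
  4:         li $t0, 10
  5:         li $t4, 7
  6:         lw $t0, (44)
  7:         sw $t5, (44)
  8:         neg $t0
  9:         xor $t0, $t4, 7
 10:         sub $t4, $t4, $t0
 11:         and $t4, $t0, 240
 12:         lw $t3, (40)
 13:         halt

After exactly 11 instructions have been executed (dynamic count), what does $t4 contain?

0

after li $t3, 31: $t3=31
after li $t5, 28: $t5=28
after li $t6, 19: $t6=19
after li $t0, 10: $t0=10
after li $t4, 7: $t4=7
after lw $t0, (44): $t0=M[44]=18
sw $t5, (44) → M[44]=28
after neg $t0: $t0=-(18)=-18
after xor $t0, $t4, 7: $t0=7^7=0
after sub $t4, $t4, $t0: $t4=7-0=7
after and $t4, $t0, 240: $t4=0&240=0
After step 11: $t4 = 0.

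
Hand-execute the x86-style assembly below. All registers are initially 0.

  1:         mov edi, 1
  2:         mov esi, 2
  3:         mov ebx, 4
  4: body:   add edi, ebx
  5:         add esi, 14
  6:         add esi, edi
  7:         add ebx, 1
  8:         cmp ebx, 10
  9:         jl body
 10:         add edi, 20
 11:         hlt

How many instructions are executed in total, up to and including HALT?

mov edi, 1 → edi=1
mov esi, 2 → esi=2
mov ebx, 4 → ebx=4
add edi, ebx → edi=1+4=5
add esi, 14 → esi=2+14=16
add esi, edi → esi=16+5=21
add ebx, 1 → ebx=4+1=5
cmp ebx, 10  (cmp 5,10)
jl body: taken
add edi, ebx → edi=5+5=10
add esi, 14 → esi=21+14=35
add esi, edi → esi=35+10=45
add ebx, 1 → ebx=5+1=6
cmp ebx, 10  (cmp 6,10)
jl body: taken
add edi, ebx → edi=10+6=16
add esi, 14 → esi=45+14=59
add esi, edi → esi=59+16=75
add ebx, 1 → ebx=6+1=7
cmp ebx, 10  (cmp 7,10)
jl body: taken
add edi, ebx → edi=16+7=23
add esi, 14 → esi=75+14=89
add esi, edi → esi=89+23=112
add ebx, 1 → ebx=7+1=8
cmp ebx, 10  (cmp 8,10)
jl body: taken
add edi, ebx → edi=23+8=31
add esi, 14 → esi=112+14=126
add esi, edi → esi=126+31=157
add ebx, 1 → ebx=8+1=9
cmp ebx, 10  (cmp 9,10)
jl body: taken
add edi, ebx → edi=31+9=40
add esi, 14 → esi=157+14=171
add esi, edi → esi=171+40=211
add ebx, 1 → ebx=9+1=10
cmp ebx, 10  (cmp 10,10)
jl body: not taken
add edi, 20 → edi=40+20=60
halt.
Total executed instructions: 41.

41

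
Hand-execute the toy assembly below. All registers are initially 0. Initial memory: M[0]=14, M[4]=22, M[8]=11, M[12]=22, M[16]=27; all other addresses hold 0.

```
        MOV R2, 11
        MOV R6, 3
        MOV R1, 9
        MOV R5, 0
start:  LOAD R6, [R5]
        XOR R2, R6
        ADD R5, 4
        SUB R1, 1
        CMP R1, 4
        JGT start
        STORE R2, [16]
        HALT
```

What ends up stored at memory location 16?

21

after MOV R2, 11: R2=11
after MOV R6, 3: R6=3
after MOV R1, 9: R1=9
after MOV R5, 0: R5=0
after LOAD R6, [R5]: R6=M[0]=14
after XOR R2, R6: R2=11^14=5
after ADD R5, 4: R5=0+4=4
after SUB R1, 1: R1=9-1=8
CMP R1, 4  (cmp 8,4)
JGT start: taken
after LOAD R6, [R5]: R6=M[4]=22
after XOR R2, R6: R2=5^22=19
after ADD R5, 4: R5=4+4=8
after SUB R1, 1: R1=8-1=7
CMP R1, 4  (cmp 7,4)
JGT start: taken
after LOAD R6, [R5]: R6=M[8]=11
after XOR R2, R6: R2=19^11=24
after ADD R5, 4: R5=8+4=12
after SUB R1, 1: R1=7-1=6
CMP R1, 4  (cmp 6,4)
JGT start: taken
after LOAD R6, [R5]: R6=M[12]=22
after XOR R2, R6: R2=24^22=14
after ADD R5, 4: R5=12+4=16
after SUB R1, 1: R1=6-1=5
CMP R1, 4  (cmp 5,4)
JGT start: taken
after LOAD R6, [R5]: R6=M[16]=27
after XOR R2, R6: R2=14^27=21
after ADD R5, 4: R5=16+4=20
after SUB R1, 1: R1=5-1=4
CMP R1, 4  (cmp 4,4)
JGT start: not taken
STORE R2, [16] → M[16]=21
halt.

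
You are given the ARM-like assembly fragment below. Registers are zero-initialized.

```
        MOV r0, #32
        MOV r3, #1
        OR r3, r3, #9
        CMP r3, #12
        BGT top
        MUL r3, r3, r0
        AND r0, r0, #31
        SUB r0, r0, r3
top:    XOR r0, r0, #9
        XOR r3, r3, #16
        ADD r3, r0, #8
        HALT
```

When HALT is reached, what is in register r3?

MOV r0, #32 → r0=32
MOV r3, #1 → r3=1
OR r3, r3, #9 → r3=1|9=9
CMP r3, #12  (cmp 9,12)
BGT top: not taken
MUL r3, r3, r0 → r3=9*32=288
AND r0, r0, #31 → r0=32&31=0
SUB r0, r0, r3 → r0=0-288=-288
XOR r0, r0, #9 → r0=(-288)^9=-279
XOR r3, r3, #16 → r3=288^16=304
ADD r3, r0, #8 → r3=(-279)+8=-271
halt.

-271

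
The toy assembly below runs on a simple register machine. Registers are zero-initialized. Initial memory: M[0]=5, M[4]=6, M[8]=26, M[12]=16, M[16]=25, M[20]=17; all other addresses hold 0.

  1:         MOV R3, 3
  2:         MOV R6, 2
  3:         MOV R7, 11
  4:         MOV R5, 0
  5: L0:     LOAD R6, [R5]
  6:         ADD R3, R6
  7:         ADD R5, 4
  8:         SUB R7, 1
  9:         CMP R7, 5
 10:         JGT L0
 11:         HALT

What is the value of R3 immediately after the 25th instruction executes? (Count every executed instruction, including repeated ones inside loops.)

after MOV R3, 3: R3=3
after MOV R6, 2: R6=2
after MOV R7, 11: R7=11
after MOV R5, 0: R5=0
after LOAD R6, [R5]: R6=M[0]=5
after ADD R3, R6: R3=3+5=8
after ADD R5, 4: R5=0+4=4
after SUB R7, 1: R7=11-1=10
CMP R7, 5  (cmp 10,5)
JGT L0: taken
after LOAD R6, [R5]: R6=M[4]=6
after ADD R3, R6: R3=8+6=14
after ADD R5, 4: R5=4+4=8
after SUB R7, 1: R7=10-1=9
CMP R7, 5  (cmp 9,5)
JGT L0: taken
after LOAD R6, [R5]: R6=M[8]=26
after ADD R3, R6: R3=14+26=40
after ADD R5, 4: R5=8+4=12
after SUB R7, 1: R7=9-1=8
CMP R7, 5  (cmp 8,5)
JGT L0: taken
after LOAD R6, [R5]: R6=M[12]=16
after ADD R3, R6: R3=40+16=56
after ADD R5, 4: R5=12+4=16
After step 25: R3 = 56.

56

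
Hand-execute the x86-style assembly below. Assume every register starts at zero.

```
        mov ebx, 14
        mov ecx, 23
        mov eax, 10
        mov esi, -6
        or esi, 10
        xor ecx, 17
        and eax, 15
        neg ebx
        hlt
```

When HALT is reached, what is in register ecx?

6

mov ebx, 14 → ebx=14
mov ecx, 23 → ecx=23
mov eax, 10 → eax=10
mov esi, -6 → esi=-6
or esi, 10 → esi=(-6)|10=-6
xor ecx, 17 → ecx=23^17=6
and eax, 15 → eax=10&15=10
neg ebx → ebx=-(14)=-14
halt.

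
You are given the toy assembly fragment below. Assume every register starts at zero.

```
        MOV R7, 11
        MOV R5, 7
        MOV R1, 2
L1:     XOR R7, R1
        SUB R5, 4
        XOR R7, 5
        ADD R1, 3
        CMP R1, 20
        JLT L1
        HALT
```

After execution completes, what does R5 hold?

MOV R7, 11 → R7=11
MOV R5, 7 → R5=7
MOV R1, 2 → R1=2
XOR R7, R1 → R7=11^2=9
SUB R5, 4 → R5=7-4=3
XOR R7, 5 → R7=9^5=12
ADD R1, 3 → R1=2+3=5
CMP R1, 20  (cmp 5,20)
JLT L1: taken
XOR R7, R1 → R7=12^5=9
SUB R5, 4 → R5=3-4=-1
XOR R7, 5 → R7=9^5=12
ADD R1, 3 → R1=5+3=8
CMP R1, 20  (cmp 8,20)
JLT L1: taken
XOR R7, R1 → R7=12^8=4
SUB R5, 4 → R5=(-1)-4=-5
XOR R7, 5 → R7=4^5=1
ADD R1, 3 → R1=8+3=11
CMP R1, 20  (cmp 11,20)
JLT L1: taken
XOR R7, R1 → R7=1^11=10
SUB R5, 4 → R5=(-5)-4=-9
XOR R7, 5 → R7=10^5=15
ADD R1, 3 → R1=11+3=14
CMP R1, 20  (cmp 14,20)
JLT L1: taken
XOR R7, R1 → R7=15^14=1
SUB R5, 4 → R5=(-9)-4=-13
XOR R7, 5 → R7=1^5=4
ADD R1, 3 → R1=14+3=17
CMP R1, 20  (cmp 17,20)
JLT L1: taken
XOR R7, R1 → R7=4^17=21
SUB R5, 4 → R5=(-13)-4=-17
XOR R7, 5 → R7=21^5=16
ADD R1, 3 → R1=17+3=20
CMP R1, 20  (cmp 20,20)
JLT L1: not taken
halt.

-17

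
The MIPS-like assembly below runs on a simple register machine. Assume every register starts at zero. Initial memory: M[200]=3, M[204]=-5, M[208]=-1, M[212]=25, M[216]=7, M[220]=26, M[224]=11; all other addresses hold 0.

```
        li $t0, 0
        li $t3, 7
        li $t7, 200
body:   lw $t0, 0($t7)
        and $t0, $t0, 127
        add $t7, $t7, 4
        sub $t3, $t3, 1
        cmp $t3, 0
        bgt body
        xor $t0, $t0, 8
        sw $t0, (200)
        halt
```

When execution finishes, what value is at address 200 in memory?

$t0=0
$t3=7
$t7=200
$t0=M[200]=3
$t0=3&127=3
$t7=200+4=204
$t3=7-1=6
cmp $t3, 0  (cmp 6,0)
bgt body: taken
$t0=M[204]=-5
$t0=(-5)&127=123
$t7=204+4=208
$t3=6-1=5
cmp $t3, 0  (cmp 5,0)
bgt body: taken
$t0=M[208]=-1
$t0=(-1)&127=127
$t7=208+4=212
$t3=5-1=4
cmp $t3, 0  (cmp 4,0)
bgt body: taken
$t0=M[212]=25
$t0=25&127=25
$t7=212+4=216
$t3=4-1=3
cmp $t3, 0  (cmp 3,0)
bgt body: taken
$t0=M[216]=7
$t0=7&127=7
$t7=216+4=220
$t3=3-1=2
cmp $t3, 0  (cmp 2,0)
bgt body: taken
$t0=M[220]=26
$t0=26&127=26
$t7=220+4=224
$t3=2-1=1
cmp $t3, 0  (cmp 1,0)
bgt body: taken
$t0=M[224]=11
$t0=11&127=11
$t7=224+4=228
$t3=1-1=0
cmp $t3, 0  (cmp 0,0)
bgt body: not taken
$t0=11^8=3
sw $t0, (200) → M[200]=3
halt.

3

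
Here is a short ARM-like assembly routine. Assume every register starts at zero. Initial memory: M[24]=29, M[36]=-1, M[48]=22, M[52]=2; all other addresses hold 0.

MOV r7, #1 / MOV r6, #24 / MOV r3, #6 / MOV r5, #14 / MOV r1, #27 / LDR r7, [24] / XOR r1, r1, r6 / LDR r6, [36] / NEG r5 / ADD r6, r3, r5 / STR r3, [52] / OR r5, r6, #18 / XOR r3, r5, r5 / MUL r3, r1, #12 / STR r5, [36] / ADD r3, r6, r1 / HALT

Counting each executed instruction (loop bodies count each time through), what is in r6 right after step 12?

-8

MOV r7, #1 → r7=1
MOV r6, #24 → r6=24
MOV r3, #6 → r3=6
MOV r5, #14 → r5=14
MOV r1, #27 → r1=27
LDR r7, [24] → r7=M[24]=29
XOR r1, r1, r6 → r1=27^24=3
LDR r6, [36] → r6=M[36]=-1
NEG r5 → r5=-(14)=-14
ADD r6, r3, r5 → r6=6+(-14)=-8
STR r3, [52] → M[52]=6
OR r5, r6, #18 → r5=(-8)|18=-6
After step 12: r6 = -8.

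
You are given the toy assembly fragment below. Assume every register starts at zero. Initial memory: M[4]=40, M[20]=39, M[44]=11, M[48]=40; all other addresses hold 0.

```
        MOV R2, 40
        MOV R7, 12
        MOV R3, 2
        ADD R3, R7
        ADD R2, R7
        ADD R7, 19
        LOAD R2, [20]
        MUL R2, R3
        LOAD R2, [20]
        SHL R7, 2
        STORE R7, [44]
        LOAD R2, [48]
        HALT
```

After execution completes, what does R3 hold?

14

after MOV R2, 40: R2=40
after MOV R7, 12: R7=12
after MOV R3, 2: R3=2
after ADD R3, R7: R3=2+12=14
after ADD R2, R7: R2=40+12=52
after ADD R7, 19: R7=12+19=31
after LOAD R2, [20]: R2=M[20]=39
after MUL R2, R3: R2=39*14=546
after LOAD R2, [20]: R2=M[20]=39
after SHL R7, 2: R7=31<<2=124
STORE R7, [44] → M[44]=124
after LOAD R2, [48]: R2=M[48]=40
halt.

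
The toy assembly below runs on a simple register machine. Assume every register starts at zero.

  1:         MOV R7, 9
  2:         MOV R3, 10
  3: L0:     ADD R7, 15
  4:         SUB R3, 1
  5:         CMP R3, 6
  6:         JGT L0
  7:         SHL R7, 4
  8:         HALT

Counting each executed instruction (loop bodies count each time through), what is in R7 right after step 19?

1104

MOV R7, 9 → R7=9
MOV R3, 10 → R3=10
ADD R7, 15 → R7=9+15=24
SUB R3, 1 → R3=10-1=9
CMP R3, 6  (cmp 9,6)
JGT L0: taken
ADD R7, 15 → R7=24+15=39
SUB R3, 1 → R3=9-1=8
CMP R3, 6  (cmp 8,6)
JGT L0: taken
ADD R7, 15 → R7=39+15=54
SUB R3, 1 → R3=8-1=7
CMP R3, 6  (cmp 7,6)
JGT L0: taken
ADD R7, 15 → R7=54+15=69
SUB R3, 1 → R3=7-1=6
CMP R3, 6  (cmp 6,6)
JGT L0: not taken
SHL R7, 4 → R7=69<<4=1104
After step 19: R7 = 1104.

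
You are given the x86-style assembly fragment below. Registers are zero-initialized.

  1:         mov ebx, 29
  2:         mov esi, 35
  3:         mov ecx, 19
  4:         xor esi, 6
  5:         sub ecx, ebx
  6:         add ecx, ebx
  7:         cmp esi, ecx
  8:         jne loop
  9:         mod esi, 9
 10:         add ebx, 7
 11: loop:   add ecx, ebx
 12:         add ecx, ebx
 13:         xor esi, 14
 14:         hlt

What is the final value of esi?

43

ebx=29
esi=35
ecx=19
esi=35^6=37
ecx=19-29=-10
ecx=(-10)+29=19
cmp esi, ecx  (cmp 37,19)
jne loop: taken
ecx=19+29=48
ecx=48+29=77
esi=37^14=43
halt.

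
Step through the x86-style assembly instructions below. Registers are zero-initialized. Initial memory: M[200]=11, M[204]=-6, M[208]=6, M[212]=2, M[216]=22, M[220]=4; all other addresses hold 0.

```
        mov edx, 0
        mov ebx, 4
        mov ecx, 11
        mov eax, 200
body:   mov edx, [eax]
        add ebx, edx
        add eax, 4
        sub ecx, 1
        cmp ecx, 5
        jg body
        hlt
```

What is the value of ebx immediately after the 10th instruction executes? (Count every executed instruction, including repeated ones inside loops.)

edx=0
ebx=4
ecx=11
eax=200
edx=M[200]=11
ebx=4+11=15
eax=200+4=204
ecx=11-1=10
cmp ecx, 5  (cmp 10,5)
jg body: taken
After step 10: ebx = 15.

15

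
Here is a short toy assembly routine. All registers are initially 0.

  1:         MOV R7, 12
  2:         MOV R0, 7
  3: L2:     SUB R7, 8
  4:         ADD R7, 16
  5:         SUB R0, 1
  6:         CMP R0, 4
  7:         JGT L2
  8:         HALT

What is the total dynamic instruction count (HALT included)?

18

MOV R7, 12 → R7=12
MOV R0, 7 → R0=7
SUB R7, 8 → R7=12-8=4
ADD R7, 16 → R7=4+16=20
SUB R0, 1 → R0=7-1=6
CMP R0, 4  (cmp 6,4)
JGT L2: taken
SUB R7, 8 → R7=20-8=12
ADD R7, 16 → R7=12+16=28
SUB R0, 1 → R0=6-1=5
CMP R0, 4  (cmp 5,4)
JGT L2: taken
SUB R7, 8 → R7=28-8=20
ADD R7, 16 → R7=20+16=36
SUB R0, 1 → R0=5-1=4
CMP R0, 4  (cmp 4,4)
JGT L2: not taken
halt.
Total executed instructions: 18.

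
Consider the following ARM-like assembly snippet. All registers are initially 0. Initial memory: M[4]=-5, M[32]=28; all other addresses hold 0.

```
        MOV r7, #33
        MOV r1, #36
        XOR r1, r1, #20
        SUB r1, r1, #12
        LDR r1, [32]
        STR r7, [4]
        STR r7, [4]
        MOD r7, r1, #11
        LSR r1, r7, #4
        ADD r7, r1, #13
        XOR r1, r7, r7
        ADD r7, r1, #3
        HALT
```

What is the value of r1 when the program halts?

0

r7=33
r1=36
r1=36^20=48
r1=48-12=36
r1=M[32]=28
STR r7, [4] → M[4]=33
STR r7, [4] → M[4]=33
r7=28%11=6
r1=6>>4=0
r7=0+13=13
r1=13^13=0
r7=0+3=3
halt.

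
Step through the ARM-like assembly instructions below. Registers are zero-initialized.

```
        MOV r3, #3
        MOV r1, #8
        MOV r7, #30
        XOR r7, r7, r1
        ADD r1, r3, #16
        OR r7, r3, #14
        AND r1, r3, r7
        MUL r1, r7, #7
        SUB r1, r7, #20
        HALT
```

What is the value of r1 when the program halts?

MOV r3, #3 → r3=3
MOV r1, #8 → r1=8
MOV r7, #30 → r7=30
XOR r7, r7, r1 → r7=30^8=22
ADD r1, r3, #16 → r1=3+16=19
OR r7, r3, #14 → r7=3|14=15
AND r1, r3, r7 → r1=3&15=3
MUL r1, r7, #7 → r1=15*7=105
SUB r1, r7, #20 → r1=15-20=-5
halt.

-5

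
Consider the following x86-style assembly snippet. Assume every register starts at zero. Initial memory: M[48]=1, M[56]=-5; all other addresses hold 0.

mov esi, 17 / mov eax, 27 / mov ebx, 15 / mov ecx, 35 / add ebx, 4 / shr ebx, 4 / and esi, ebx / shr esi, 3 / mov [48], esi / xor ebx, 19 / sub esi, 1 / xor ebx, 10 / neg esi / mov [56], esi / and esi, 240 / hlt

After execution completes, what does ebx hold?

mov esi, 17 → esi=17
mov eax, 27 → eax=27
mov ebx, 15 → ebx=15
mov ecx, 35 → ecx=35
add ebx, 4 → ebx=15+4=19
shr ebx, 4 → ebx=19>>4=1
and esi, ebx → esi=17&1=1
shr esi, 3 → esi=1>>3=0
mov [48], esi → M[48]=0
xor ebx, 19 → ebx=1^19=18
sub esi, 1 → esi=0-1=-1
xor ebx, 10 → ebx=18^10=24
neg esi → esi=-(-1)=1
mov [56], esi → M[56]=1
and esi, 240 → esi=1&240=0
halt.

24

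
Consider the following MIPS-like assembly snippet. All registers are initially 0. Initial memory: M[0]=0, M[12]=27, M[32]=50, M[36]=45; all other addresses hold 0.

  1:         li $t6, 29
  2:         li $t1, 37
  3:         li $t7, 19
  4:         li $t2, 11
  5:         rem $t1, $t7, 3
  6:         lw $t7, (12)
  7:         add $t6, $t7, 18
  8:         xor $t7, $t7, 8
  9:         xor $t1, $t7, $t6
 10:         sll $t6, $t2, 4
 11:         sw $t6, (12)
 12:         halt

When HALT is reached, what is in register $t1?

62

$t6=29
$t1=37
$t7=19
$t2=11
$t1=19%3=1
$t7=M[12]=27
$t6=27+18=45
$t7=27^8=19
$t1=19^45=62
$t6=11<<4=176
sw $t6, (12) → M[12]=176
halt.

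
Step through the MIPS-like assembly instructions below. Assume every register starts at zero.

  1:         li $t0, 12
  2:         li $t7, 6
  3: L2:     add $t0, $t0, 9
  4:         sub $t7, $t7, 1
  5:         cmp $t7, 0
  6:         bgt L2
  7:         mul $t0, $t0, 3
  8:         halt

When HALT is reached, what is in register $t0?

198

after li $t0, 12: $t0=12
after li $t7, 6: $t7=6
after add $t0, $t0, 9: $t0=12+9=21
after sub $t7, $t7, 1: $t7=6-1=5
cmp $t7, 0  (cmp 5,0)
bgt L2: taken
after add $t0, $t0, 9: $t0=21+9=30
after sub $t7, $t7, 1: $t7=5-1=4
cmp $t7, 0  (cmp 4,0)
bgt L2: taken
after add $t0, $t0, 9: $t0=30+9=39
after sub $t7, $t7, 1: $t7=4-1=3
cmp $t7, 0  (cmp 3,0)
bgt L2: taken
after add $t0, $t0, 9: $t0=39+9=48
after sub $t7, $t7, 1: $t7=3-1=2
cmp $t7, 0  (cmp 2,0)
bgt L2: taken
after add $t0, $t0, 9: $t0=48+9=57
after sub $t7, $t7, 1: $t7=2-1=1
cmp $t7, 0  (cmp 1,0)
bgt L2: taken
after add $t0, $t0, 9: $t0=57+9=66
after sub $t7, $t7, 1: $t7=1-1=0
cmp $t7, 0  (cmp 0,0)
bgt L2: not taken
after mul $t0, $t0, 3: $t0=66*3=198
halt.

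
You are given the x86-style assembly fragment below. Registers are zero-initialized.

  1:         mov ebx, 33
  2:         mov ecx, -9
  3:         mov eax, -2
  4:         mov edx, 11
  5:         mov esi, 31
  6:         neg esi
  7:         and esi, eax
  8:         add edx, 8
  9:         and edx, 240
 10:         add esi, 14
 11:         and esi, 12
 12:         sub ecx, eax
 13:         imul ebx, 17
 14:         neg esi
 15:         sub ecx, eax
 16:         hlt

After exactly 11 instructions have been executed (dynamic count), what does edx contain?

16

after mov ebx, 33: ebx=33
after mov ecx, -9: ecx=-9
after mov eax, -2: eax=-2
after mov edx, 11: edx=11
after mov esi, 31: esi=31
after neg esi: esi=-(31)=-31
after and esi, eax: esi=(-31)&(-2)=-32
after add edx, 8: edx=11+8=19
after and edx, 240: edx=19&240=16
after add esi, 14: esi=(-32)+14=-18
after and esi, 12: esi=(-18)&12=12
After step 11: edx = 16.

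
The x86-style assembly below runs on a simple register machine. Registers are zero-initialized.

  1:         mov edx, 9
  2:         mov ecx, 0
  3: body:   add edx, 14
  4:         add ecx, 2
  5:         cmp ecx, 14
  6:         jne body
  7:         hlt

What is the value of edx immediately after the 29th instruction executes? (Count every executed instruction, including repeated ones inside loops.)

107

edx=9
ecx=0
edx=9+14=23
ecx=0+2=2
cmp ecx, 14  (cmp 2,14)
jne body: taken
edx=23+14=37
ecx=2+2=4
cmp ecx, 14  (cmp 4,14)
jne body: taken
edx=37+14=51
ecx=4+2=6
cmp ecx, 14  (cmp 6,14)
jne body: taken
edx=51+14=65
ecx=6+2=8
cmp ecx, 14  (cmp 8,14)
jne body: taken
edx=65+14=79
ecx=8+2=10
cmp ecx, 14  (cmp 10,14)
jne body: taken
edx=79+14=93
ecx=10+2=12
cmp ecx, 14  (cmp 12,14)
jne body: taken
edx=93+14=107
ecx=12+2=14
cmp ecx, 14  (cmp 14,14)
After step 29: edx = 107.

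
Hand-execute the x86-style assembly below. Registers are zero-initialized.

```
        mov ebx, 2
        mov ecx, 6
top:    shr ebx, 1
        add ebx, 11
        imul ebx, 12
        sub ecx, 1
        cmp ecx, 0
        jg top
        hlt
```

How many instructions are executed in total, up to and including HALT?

39

mov ebx, 2 → ebx=2
mov ecx, 6 → ecx=6
shr ebx, 1 → ebx=2>>1=1
add ebx, 11 → ebx=1+11=12
imul ebx, 12 → ebx=12*12=144
sub ecx, 1 → ecx=6-1=5
cmp ecx, 0  (cmp 5,0)
jg top: taken
shr ebx, 1 → ebx=144>>1=72
add ebx, 11 → ebx=72+11=83
imul ebx, 12 → ebx=83*12=996
sub ecx, 1 → ecx=5-1=4
cmp ecx, 0  (cmp 4,0)
jg top: taken
shr ebx, 1 → ebx=996>>1=498
add ebx, 11 → ebx=498+11=509
imul ebx, 12 → ebx=509*12=6108
sub ecx, 1 → ecx=4-1=3
cmp ecx, 0  (cmp 3,0)
jg top: taken
shr ebx, 1 → ebx=6108>>1=3054
add ebx, 11 → ebx=3054+11=3065
imul ebx, 12 → ebx=3065*12=36780
sub ecx, 1 → ecx=3-1=2
cmp ecx, 0  (cmp 2,0)
jg top: taken
shr ebx, 1 → ebx=36780>>1=18390
add ebx, 11 → ebx=18390+11=18401
imul ebx, 12 → ebx=18401*12=220812
sub ecx, 1 → ecx=2-1=1
cmp ecx, 0  (cmp 1,0)
jg top: taken
shr ebx, 1 → ebx=220812>>1=110406
add ebx, 11 → ebx=110406+11=110417
imul ebx, 12 → ebx=110417*12=1325004
sub ecx, 1 → ecx=1-1=0
cmp ecx, 0  (cmp 0,0)
jg top: not taken
halt.
Total executed instructions: 39.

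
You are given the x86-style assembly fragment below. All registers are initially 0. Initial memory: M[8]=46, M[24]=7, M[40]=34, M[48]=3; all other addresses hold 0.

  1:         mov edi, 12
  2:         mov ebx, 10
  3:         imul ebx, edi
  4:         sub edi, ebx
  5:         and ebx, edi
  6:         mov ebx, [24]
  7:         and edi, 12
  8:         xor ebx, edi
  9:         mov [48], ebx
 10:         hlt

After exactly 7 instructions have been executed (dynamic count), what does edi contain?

edi=12
ebx=10
ebx=10*12=120
edi=12-120=-108
ebx=120&(-108)=16
ebx=M[24]=7
edi=(-108)&12=4
After step 7: edi = 4.

4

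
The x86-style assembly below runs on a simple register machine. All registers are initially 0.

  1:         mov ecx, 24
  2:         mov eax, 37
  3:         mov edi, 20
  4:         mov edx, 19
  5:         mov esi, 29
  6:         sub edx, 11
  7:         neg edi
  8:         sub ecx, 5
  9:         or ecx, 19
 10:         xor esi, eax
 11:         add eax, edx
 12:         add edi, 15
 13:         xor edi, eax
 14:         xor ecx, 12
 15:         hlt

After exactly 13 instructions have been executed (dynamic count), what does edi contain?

-42

ecx=24
eax=37
edi=20
edx=19
esi=29
edx=19-11=8
edi=-(20)=-20
ecx=24-5=19
ecx=19|19=19
esi=29^37=56
eax=37+8=45
edi=(-20)+15=-5
edi=(-5)^45=-42
After step 13: edi = -42.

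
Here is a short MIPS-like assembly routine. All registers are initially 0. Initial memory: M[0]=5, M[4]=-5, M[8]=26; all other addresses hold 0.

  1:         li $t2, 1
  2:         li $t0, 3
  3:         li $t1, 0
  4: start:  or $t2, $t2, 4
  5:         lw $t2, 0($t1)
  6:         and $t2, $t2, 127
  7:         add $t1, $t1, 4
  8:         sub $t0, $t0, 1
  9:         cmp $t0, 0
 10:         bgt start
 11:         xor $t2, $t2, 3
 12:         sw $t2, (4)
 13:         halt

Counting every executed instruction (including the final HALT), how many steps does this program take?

27

li $t2, 1 → $t2=1
li $t0, 3 → $t0=3
li $t1, 0 → $t1=0
or $t2, $t2, 4 → $t2=1|4=5
lw $t2, 0($t1) → $t2=M[0]=5
and $t2, $t2, 127 → $t2=5&127=5
add $t1, $t1, 4 → $t1=0+4=4
sub $t0, $t0, 1 → $t0=3-1=2
cmp $t0, 0  (cmp 2,0)
bgt start: taken
or $t2, $t2, 4 → $t2=5|4=5
lw $t2, 0($t1) → $t2=M[4]=-5
and $t2, $t2, 127 → $t2=(-5)&127=123
add $t1, $t1, 4 → $t1=4+4=8
sub $t0, $t0, 1 → $t0=2-1=1
cmp $t0, 0  (cmp 1,0)
bgt start: taken
or $t2, $t2, 4 → $t2=123|4=127
lw $t2, 0($t1) → $t2=M[8]=26
and $t2, $t2, 127 → $t2=26&127=26
add $t1, $t1, 4 → $t1=8+4=12
sub $t0, $t0, 1 → $t0=1-1=0
cmp $t0, 0  (cmp 0,0)
bgt start: not taken
xor $t2, $t2, 3 → $t2=26^3=25
sw $t2, (4) → M[4]=25
halt.
Total executed instructions: 27.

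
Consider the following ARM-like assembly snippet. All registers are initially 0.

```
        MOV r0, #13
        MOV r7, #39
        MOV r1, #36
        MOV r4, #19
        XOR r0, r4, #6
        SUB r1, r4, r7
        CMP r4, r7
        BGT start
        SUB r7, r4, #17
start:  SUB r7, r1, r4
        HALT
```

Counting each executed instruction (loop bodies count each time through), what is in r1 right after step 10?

-20

r0=13
r7=39
r1=36
r4=19
r0=19^6=21
r1=19-39=-20
CMP r4, r7  (cmp 19,39)
BGT start: not taken
r7=19-17=2
r7=(-20)-19=-39
After step 10: r1 = -20.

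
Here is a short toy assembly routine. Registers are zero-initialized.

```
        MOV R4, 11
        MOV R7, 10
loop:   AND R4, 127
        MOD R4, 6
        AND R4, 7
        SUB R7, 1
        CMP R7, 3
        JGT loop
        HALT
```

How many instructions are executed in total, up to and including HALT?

R4=11
R7=10
R4=11&127=11
R4=11%6=5
R4=5&7=5
R7=10-1=9
CMP R7, 3  (cmp 9,3)
JGT loop: taken
R4=5&127=5
R4=5%6=5
R4=5&7=5
R7=9-1=8
CMP R7, 3  (cmp 8,3)
JGT loop: taken
R4=5&127=5
R4=5%6=5
R4=5&7=5
R7=8-1=7
CMP R7, 3  (cmp 7,3)
JGT loop: taken
R4=5&127=5
R4=5%6=5
R4=5&7=5
R7=7-1=6
CMP R7, 3  (cmp 6,3)
JGT loop: taken
R4=5&127=5
R4=5%6=5
R4=5&7=5
R7=6-1=5
CMP R7, 3  (cmp 5,3)
JGT loop: taken
R4=5&127=5
R4=5%6=5
R4=5&7=5
R7=5-1=4
CMP R7, 3  (cmp 4,3)
JGT loop: taken
R4=5&127=5
R4=5%6=5
R4=5&7=5
R7=4-1=3
CMP R7, 3  (cmp 3,3)
JGT loop: not taken
halt.
Total executed instructions: 45.

45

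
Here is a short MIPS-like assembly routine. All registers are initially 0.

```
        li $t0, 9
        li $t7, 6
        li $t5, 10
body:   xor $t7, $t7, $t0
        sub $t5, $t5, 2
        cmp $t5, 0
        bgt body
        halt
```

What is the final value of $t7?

li $t0, 9 → $t0=9
li $t7, 6 → $t7=6
li $t5, 10 → $t5=10
xor $t7, $t7, $t0 → $t7=6^9=15
sub $t5, $t5, 2 → $t5=10-2=8
cmp $t5, 0  (cmp 8,0)
bgt body: taken
xor $t7, $t7, $t0 → $t7=15^9=6
sub $t5, $t5, 2 → $t5=8-2=6
cmp $t5, 0  (cmp 6,0)
bgt body: taken
xor $t7, $t7, $t0 → $t7=6^9=15
sub $t5, $t5, 2 → $t5=6-2=4
cmp $t5, 0  (cmp 4,0)
bgt body: taken
xor $t7, $t7, $t0 → $t7=15^9=6
sub $t5, $t5, 2 → $t5=4-2=2
cmp $t5, 0  (cmp 2,0)
bgt body: taken
xor $t7, $t7, $t0 → $t7=6^9=15
sub $t5, $t5, 2 → $t5=2-2=0
cmp $t5, 0  (cmp 0,0)
bgt body: not taken
halt.

15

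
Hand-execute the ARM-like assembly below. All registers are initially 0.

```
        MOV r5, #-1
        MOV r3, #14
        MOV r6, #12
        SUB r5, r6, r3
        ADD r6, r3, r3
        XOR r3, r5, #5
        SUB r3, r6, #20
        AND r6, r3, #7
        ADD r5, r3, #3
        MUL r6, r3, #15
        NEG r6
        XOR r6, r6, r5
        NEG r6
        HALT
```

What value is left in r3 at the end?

after MOV r5, #-1: r5=-1
after MOV r3, #14: r3=14
after MOV r6, #12: r6=12
after SUB r5, r6, r3: r5=12-14=-2
after ADD r6, r3, r3: r6=14+14=28
after XOR r3, r5, #5: r3=(-2)^5=-5
after SUB r3, r6, #20: r3=28-20=8
after AND r6, r3, #7: r6=8&7=0
after ADD r5, r3, #3: r5=8+3=11
after MUL r6, r3, #15: r6=8*15=120
after NEG r6: r6=-(120)=-120
after XOR r6, r6, r5: r6=(-120)^11=-125
after NEG r6: r6=-(-125)=125
halt.

8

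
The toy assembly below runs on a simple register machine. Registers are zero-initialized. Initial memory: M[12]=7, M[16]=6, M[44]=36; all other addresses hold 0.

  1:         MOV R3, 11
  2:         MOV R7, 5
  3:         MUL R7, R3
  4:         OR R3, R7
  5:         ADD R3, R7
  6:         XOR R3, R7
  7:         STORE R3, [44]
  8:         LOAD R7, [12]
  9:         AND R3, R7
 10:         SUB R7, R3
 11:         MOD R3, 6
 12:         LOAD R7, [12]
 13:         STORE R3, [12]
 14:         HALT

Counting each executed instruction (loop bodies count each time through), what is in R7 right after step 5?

55

MOV R3, 11 → R3=11
MOV R7, 5 → R7=5
MUL R7, R3 → R7=5*11=55
OR R3, R7 → R3=11|55=63
ADD R3, R7 → R3=63+55=118
After step 5: R7 = 55.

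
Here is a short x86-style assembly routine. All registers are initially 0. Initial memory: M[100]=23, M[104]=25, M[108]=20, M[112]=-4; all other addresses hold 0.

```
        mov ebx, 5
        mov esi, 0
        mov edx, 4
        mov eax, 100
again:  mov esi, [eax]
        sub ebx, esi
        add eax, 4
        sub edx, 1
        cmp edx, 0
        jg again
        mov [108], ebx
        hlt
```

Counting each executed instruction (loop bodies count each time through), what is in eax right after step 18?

after mov ebx, 5: ebx=5
after mov esi, 0: esi=0
after mov edx, 4: edx=4
after mov eax, 100: eax=100
after mov esi, [eax]: esi=M[100]=23
after sub ebx, esi: ebx=5-23=-18
after add eax, 4: eax=100+4=104
after sub edx, 1: edx=4-1=3
cmp edx, 0  (cmp 3,0)
jg again: taken
after mov esi, [eax]: esi=M[104]=25
after sub ebx, esi: ebx=(-18)-25=-43
after add eax, 4: eax=104+4=108
after sub edx, 1: edx=3-1=2
cmp edx, 0  (cmp 2,0)
jg again: taken
after mov esi, [eax]: esi=M[108]=20
after sub ebx, esi: ebx=(-43)-20=-63
After step 18: eax = 108.

108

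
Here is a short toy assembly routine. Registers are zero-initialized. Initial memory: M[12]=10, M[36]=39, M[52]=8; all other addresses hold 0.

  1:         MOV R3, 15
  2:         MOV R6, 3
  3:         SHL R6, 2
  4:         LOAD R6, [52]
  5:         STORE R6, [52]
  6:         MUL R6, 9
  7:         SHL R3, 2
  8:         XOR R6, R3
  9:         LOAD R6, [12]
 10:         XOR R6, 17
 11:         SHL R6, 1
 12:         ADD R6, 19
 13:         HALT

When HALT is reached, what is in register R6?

MOV R3, 15 → R3=15
MOV R6, 3 → R6=3
SHL R6, 2 → R6=3<<2=12
LOAD R6, [52] → R6=M[52]=8
STORE R6, [52] → M[52]=8
MUL R6, 9 → R6=8*9=72
SHL R3, 2 → R3=15<<2=60
XOR R6, R3 → R6=72^60=116
LOAD R6, [12] → R6=M[12]=10
XOR R6, 17 → R6=10^17=27
SHL R6, 1 → R6=27<<1=54
ADD R6, 19 → R6=54+19=73
halt.

73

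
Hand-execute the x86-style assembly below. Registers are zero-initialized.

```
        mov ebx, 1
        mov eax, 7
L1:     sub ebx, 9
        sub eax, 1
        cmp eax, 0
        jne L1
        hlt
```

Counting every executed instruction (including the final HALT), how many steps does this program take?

31

after mov ebx, 1: ebx=1
after mov eax, 7: eax=7
after sub ebx, 9: ebx=1-9=-8
after sub eax, 1: eax=7-1=6
cmp eax, 0  (cmp 6,0)
jne L1: taken
after sub ebx, 9: ebx=(-8)-9=-17
after sub eax, 1: eax=6-1=5
cmp eax, 0  (cmp 5,0)
jne L1: taken
after sub ebx, 9: ebx=(-17)-9=-26
after sub eax, 1: eax=5-1=4
cmp eax, 0  (cmp 4,0)
jne L1: taken
after sub ebx, 9: ebx=(-26)-9=-35
after sub eax, 1: eax=4-1=3
cmp eax, 0  (cmp 3,0)
jne L1: taken
after sub ebx, 9: ebx=(-35)-9=-44
after sub eax, 1: eax=3-1=2
cmp eax, 0  (cmp 2,0)
jne L1: taken
after sub ebx, 9: ebx=(-44)-9=-53
after sub eax, 1: eax=2-1=1
cmp eax, 0  (cmp 1,0)
jne L1: taken
after sub ebx, 9: ebx=(-53)-9=-62
after sub eax, 1: eax=1-1=0
cmp eax, 0  (cmp 0,0)
jne L1: not taken
halt.
Total executed instructions: 31.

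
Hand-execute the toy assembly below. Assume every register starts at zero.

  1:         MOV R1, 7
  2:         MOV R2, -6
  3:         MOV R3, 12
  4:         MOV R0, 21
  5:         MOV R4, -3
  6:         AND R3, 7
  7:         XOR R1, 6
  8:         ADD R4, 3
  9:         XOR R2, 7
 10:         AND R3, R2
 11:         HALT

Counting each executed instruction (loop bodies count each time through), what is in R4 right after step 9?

MOV R1, 7 → R1=7
MOV R2, -6 → R2=-6
MOV R3, 12 → R3=12
MOV R0, 21 → R0=21
MOV R4, -3 → R4=-3
AND R3, 7 → R3=12&7=4
XOR R1, 6 → R1=7^6=1
ADD R4, 3 → R4=(-3)+3=0
XOR R2, 7 → R2=(-6)^7=-3
After step 9: R4 = 0.

0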